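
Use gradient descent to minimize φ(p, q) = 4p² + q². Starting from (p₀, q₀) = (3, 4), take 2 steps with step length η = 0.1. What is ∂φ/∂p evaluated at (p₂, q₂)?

∇φ = (8p, 2q)
Step 1: at (3, 4), ∇φ = (24, 8) → (3, 4) − 0.1·(24, 8) = (0.6, 3.2)
Step 2: at (0.6, 3.2), ∇φ = (4.8, 6.4) → (0.6, 3.2) − 0.1·(4.8, 6.4) = (0.12, 2.56)
∂φ/∂p at (0.12, 2.56) = 0.96

0.96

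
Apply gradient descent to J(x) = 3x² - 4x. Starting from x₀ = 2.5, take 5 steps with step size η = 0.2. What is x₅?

J′(x) = 6x - 4
Step 1: J′(2.5) = 11; x₁ = 2.5 − 0.2·11 = 0.3
Step 2: J′(0.3) = -2.2; x₂ = 0.3 − 0.2·(-2.2) = 0.74
Step 3: J′(0.74) = 0.44; x₃ = 0.74 − 0.2·0.44 = 0.652
Step 4: J′(0.652) = -0.088; x₄ = 0.652 − 0.2·(-0.088) = 0.6696
Step 5: J′(0.6696) = 0.0176; x₅ = 0.6696 − 0.2·0.0176 = 0.66608

0.66608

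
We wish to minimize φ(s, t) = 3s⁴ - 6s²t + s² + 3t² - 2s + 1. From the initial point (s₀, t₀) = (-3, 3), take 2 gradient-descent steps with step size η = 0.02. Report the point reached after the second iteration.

(2.00411392, 3.536448)

∇φ = (12s³ - 12st + 2s - 2, -6s² + 6t)
(s₁, t₁) = (-3, 3) − 0.02·(-224, -36) = (1.48, 3.72)
(s₂, t₂) = (1.48, 3.72) − 0.02·(-26.205696, 9.1776) = (2.00411392, 3.536448)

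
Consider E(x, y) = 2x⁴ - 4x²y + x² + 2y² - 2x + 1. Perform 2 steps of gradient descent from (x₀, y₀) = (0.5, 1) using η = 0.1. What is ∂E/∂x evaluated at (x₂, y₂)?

-0.567649173504

∇E = (8x³ - 8xy + 2x - 2, -4x² + 4y)
Step 1: at (0.5, 1), ∇E = (-4, 3) → (0.5, 1) − 0.1·(-4, 3) = (0.9, 0.7)
Step 2: at (0.9, 0.7), ∇E = (0.592, -0.44) → (0.9, 0.7) − 0.1·(0.592, -0.44) = (0.8408, 0.744)
∂E/∂x at (0.8408, 0.744) = -0.567649173504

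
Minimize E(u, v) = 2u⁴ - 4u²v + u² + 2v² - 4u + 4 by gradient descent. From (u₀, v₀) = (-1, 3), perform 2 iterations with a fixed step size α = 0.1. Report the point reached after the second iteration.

∇E = (8u³ - 8uv + 2u - 4, -4u² + 4v)
Step 1: at (-1, 3), ∇E = (10, 8) → (-1, 3) − 0.1·(10, 8) = (-2, 2.2)
Step 2: at (-2, 2.2), ∇E = (-36.8, -7.2) → (-2, 2.2) − 0.1·(-36.8, -7.2) = (1.68, 2.92)

(1.68, 2.92)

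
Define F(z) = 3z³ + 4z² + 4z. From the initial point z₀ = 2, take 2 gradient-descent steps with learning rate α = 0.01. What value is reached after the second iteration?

1.098176

F′(z) = 9z² + 8z + 4
z₁ = 2 − 0.01·56 = 1.44
z₂ = 1.44 − 0.01·34.1824 = 1.098176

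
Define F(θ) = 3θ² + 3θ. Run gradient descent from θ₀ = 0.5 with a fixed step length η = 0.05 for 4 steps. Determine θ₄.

-0.2599

F′(θ) = 6θ + 3
θ₁ = 0.5 − 0.05·6 = 0.2
θ₂ = 0.2 − 0.05·4.2 = -0.01
θ₃ = -0.01 − 0.05·2.94 = -0.157
θ₄ = -0.157 − 0.05·2.058 = -0.2599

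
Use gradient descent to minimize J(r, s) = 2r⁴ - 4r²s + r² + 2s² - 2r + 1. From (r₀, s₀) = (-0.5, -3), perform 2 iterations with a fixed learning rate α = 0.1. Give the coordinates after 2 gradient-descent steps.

(-1.4808, -0.536)

∇J = (8r³ - 8rs + 2r - 2, -4r² + 4s)
Step 1: at (-0.5, -3), ∇J = (-16, -13) → (-0.5, -3) − 0.1·(-16, -13) = (1.1, -1.7)
Step 2: at (1.1, -1.7), ∇J = (25.808, -11.64) → (1.1, -1.7) − 0.1·(25.808, -11.64) = (-1.4808, -0.536)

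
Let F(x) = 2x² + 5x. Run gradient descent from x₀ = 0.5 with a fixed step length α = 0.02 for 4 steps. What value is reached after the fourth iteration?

F′(x) = 4x + 5
Step 1: F′(0.5) = 7; x₁ = 0.5 − 0.02·7 = 0.36
Step 2: F′(0.36) = 6.44; x₂ = 0.36 − 0.02·6.44 = 0.2312
Step 3: F′(0.2312) = 5.9248; x₃ = 0.2312 − 0.02·5.9248 = 0.112704
Step 4: F′(0.112704) = 5.450816; x₄ = 0.112704 − 0.02·5.450816 = 0.00368768

0.00368768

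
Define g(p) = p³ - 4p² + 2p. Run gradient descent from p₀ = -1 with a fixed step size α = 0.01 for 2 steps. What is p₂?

-1.278707

g′(p) = 3p² - 8p + 2
p₁ = -1 − 0.01·13 = -1.13
p₂ = -1.13 − 0.01·14.8707 = -1.278707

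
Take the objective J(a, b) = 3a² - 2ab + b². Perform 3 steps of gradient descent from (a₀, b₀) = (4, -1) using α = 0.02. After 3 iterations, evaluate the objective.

23.715677057024

∇J = (6a - 2b, -2a + 2b)
(a₁, b₁) = (4, -1) − 0.02·(26, -10) = (3.48, -0.8)
(a₂, b₂) = (3.48, -0.8) − 0.02·(22.48, -8.56) = (3.0304, -0.6288)
(a₃, b₃) = (3.0304, -0.6288) − 0.02·(19.44, -7.3184) = (2.6416, -0.482432)
J(2.6416, -0.482432) = 23.715677057024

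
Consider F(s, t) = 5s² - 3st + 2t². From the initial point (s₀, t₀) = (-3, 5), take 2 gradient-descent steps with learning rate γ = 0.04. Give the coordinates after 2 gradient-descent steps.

∇F = (10s - 3t, -3s + 4t)
Step 1: at (-3, 5), ∇F = (-45, 29) → (-3, 5) − 0.04·(-45, 29) = (-1.2, 3.84)
Step 2: at (-1.2, 3.84), ∇F = (-23.52, 18.96) → (-1.2, 3.84) − 0.04·(-23.52, 18.96) = (-0.2592, 3.0816)

(-0.2592, 3.0816)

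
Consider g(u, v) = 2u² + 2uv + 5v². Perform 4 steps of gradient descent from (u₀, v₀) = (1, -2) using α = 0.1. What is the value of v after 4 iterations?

-0.0848

∇g = (4u + 2v, 2u + 10v)
(u₁, v₁) = (1, -2) − 0.1·(0, -18) = (1, -0.2)
(u₂, v₂) = (1, -0.2) − 0.1·(3.6, 0) = (0.64, -0.2)
(u₃, v₃) = (0.64, -0.2) − 0.1·(2.16, -0.72) = (0.424, -0.128)
(u₄, v₄) = (0.424, -0.128) − 0.1·(1.44, -0.432) = (0.28, -0.0848)
v = -0.0848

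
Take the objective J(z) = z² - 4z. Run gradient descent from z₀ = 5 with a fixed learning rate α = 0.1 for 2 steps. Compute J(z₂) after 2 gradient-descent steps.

J′(z) = 2z - 4
Step 1: J′(5) = 6; z₁ = 5 − 0.1·6 = 4.4
Step 2: J′(4.4) = 4.8; z₂ = 4.4 − 0.1·4.8 = 3.92
J(3.92) = -0.3136

-0.3136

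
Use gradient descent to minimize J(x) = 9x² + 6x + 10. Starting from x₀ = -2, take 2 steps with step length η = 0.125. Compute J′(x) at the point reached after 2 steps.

J′(x) = 18x + 6
Step 1: J′(-2) = -30; x₁ = -2 − 0.125·(-30) = 1.75
Step 2: J′(1.75) = 37.5; x₂ = 1.75 − 0.125·37.5 = -2.9375
J′(x) at (-2.9375) = -46.875

-46.875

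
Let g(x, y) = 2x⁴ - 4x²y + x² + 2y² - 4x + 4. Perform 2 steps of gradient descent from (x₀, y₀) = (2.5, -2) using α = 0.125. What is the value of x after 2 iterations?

∇g = (8x³ - 8xy + 2x - 4, -4x² + 4y)
Step 1: at (2.5, -2), ∇g = (166, -33) → (2.5, -2) − 0.125·(166, -33) = (-18.25, 2.125)
Step 2: at (-18.25, 2.125), ∇g = (-48357.375, -1323.75) → (-18.25, 2.125) − 0.125·(-48357.375, -1323.75) = (6026.421875, 167.59375)
x = 6026.421875

6026.421875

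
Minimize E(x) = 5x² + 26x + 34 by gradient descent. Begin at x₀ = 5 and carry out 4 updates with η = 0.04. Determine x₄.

-1.61504

E′(x) = 10x + 26
Step 1: E′(5) = 76; x₁ = 5 − 0.04·76 = 1.96
Step 2: E′(1.96) = 45.6; x₂ = 1.96 − 0.04·45.6 = 0.136
Step 3: E′(0.136) = 27.36; x₃ = 0.136 − 0.04·27.36 = -0.9584
Step 4: E′(-0.9584) = 16.416; x₄ = -0.9584 − 0.04·16.416 = -1.61504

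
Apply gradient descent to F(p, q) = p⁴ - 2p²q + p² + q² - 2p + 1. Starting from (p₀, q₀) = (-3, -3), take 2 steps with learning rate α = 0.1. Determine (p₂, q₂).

∇F = (4p³ - 4pq + 2p - 2, -2p² + 2q)
Step 1: at (-3, -3), ∇F = (-152, -24) → (-3, -3) − 0.1·(-152, -24) = (12.2, -0.6)
Step 2: at (12.2, -0.6), ∇F = (7315.072, -298.88) → (12.2, -0.6) − 0.1·(7315.072, -298.88) = (-719.3072, 29.288)

(-719.3072, 29.288)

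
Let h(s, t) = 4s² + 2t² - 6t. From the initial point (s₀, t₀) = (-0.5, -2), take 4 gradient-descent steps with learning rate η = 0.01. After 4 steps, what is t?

∇h = (8s, 4t - 6)
(s₁, t₁) = (-0.5, -2) − 0.01·(-4, -14) = (-0.46, -1.86)
(s₂, t₂) = (-0.46, -1.86) − 0.01·(-3.68, -13.44) = (-0.4232, -1.7256)
(s₃, t₃) = (-0.4232, -1.7256) − 0.01·(-3.3856, -12.9024) = (-0.389344, -1.596576)
(s₄, t₄) = (-0.389344, -1.596576) − 0.01·(-3.114752, -12.386304) = (-0.35819648, -1.47271296)
t = -1.47271296

-1.47271296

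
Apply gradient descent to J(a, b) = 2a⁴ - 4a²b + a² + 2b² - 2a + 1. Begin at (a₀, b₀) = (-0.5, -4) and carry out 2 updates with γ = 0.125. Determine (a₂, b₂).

(-10, 1.0625)

∇J = (8a³ - 8ab + 2a - 2, -4a² + 4b)
(a₁, b₁) = (-0.5, -4) − 0.125·(-20, -17) = (2, -1.875)
(a₂, b₂) = (2, -1.875) − 0.125·(96, -23.5) = (-10, 1.0625)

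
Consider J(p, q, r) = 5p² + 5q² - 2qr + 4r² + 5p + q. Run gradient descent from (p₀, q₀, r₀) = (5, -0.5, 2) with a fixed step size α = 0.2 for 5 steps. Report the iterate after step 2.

(5, -1.86, 1.28)

∇J = (10p + 5, 10q - 2r + 1, -2q + 8r)
(p₁, q₁, r₁) = (5, -0.5, 2) − 0.2·(55, -8, 17) = (-6, 1.1, -1.4)
(p₂, q₂, r₂) = (-6, 1.1, -1.4) − 0.2·(-55, 14.8, -13.4) = (5, -1.86, 1.28)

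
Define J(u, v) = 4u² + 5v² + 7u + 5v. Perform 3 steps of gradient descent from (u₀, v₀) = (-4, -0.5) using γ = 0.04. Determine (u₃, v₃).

∇J = (8u + 7, 10v + 5)
Step 1: at (-4, -0.5), ∇J = (-25, 0) → (-4, -0.5) − 0.04·(-25, 0) = (-3, -0.5)
Step 2: at (-3, -0.5), ∇J = (-17, 0) → (-3, -0.5) − 0.04·(-17, 0) = (-2.32, -0.5)
Step 3: at (-2.32, -0.5), ∇J = (-11.56, 0) → (-2.32, -0.5) − 0.04·(-11.56, 0) = (-1.8576, -0.5)

(-1.8576, -0.5)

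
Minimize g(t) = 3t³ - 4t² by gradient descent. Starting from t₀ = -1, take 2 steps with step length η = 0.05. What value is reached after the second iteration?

g′(t) = 9t² - 8t
Step 1: g′(-1) = 17; t₁ = -1 − 0.05·17 = -1.85
Step 2: g′(-1.85) = 45.6025; t₂ = -1.85 − 0.05·45.6025 = -4.130125

-4.130125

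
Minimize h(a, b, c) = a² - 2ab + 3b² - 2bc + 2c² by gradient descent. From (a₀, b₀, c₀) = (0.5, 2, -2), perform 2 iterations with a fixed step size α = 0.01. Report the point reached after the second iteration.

∇h = (2a - 2b, -2a + 6b - 2c, -2b + 4c)
(a₁, b₁, c₁) = (0.5, 2, -2) − 0.01·(-3, 15, -12) = (0.53, 1.85, -1.88)
(a₂, b₂, c₂) = (0.53, 1.85, -1.88) − 0.01·(-2.64, 13.8, -11.22) = (0.5564, 1.712, -1.7678)

(0.5564, 1.712, -1.7678)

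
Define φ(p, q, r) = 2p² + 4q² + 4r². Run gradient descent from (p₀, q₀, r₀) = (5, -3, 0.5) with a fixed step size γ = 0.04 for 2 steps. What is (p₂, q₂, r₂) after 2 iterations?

∇φ = (4p, 8q, 8r)
(p₁, q₁, r₁) = (5, -3, 0.5) − 0.04·(20, -24, 4) = (4.2, -2.04, 0.34)
(p₂, q₂, r₂) = (4.2, -2.04, 0.34) − 0.04·(16.8, -16.32, 2.72) = (3.528, -1.3872, 0.2312)

(3.528, -1.3872, 0.2312)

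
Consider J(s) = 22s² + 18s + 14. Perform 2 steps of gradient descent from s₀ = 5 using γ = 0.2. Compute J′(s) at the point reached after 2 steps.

J′(s) = 44s + 18
s₁ = 5 − 0.2·238 = -42.6
s₂ = -42.6 − 0.2·(-1856.4) = 328.68
J′(s) at (328.68) = 14479.92

14479.92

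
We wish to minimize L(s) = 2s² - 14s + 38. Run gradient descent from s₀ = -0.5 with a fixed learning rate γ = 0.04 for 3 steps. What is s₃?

1.129184

L′(s) = 4s - 14
s₁ = -0.5 − 0.04·(-16) = 0.14
s₂ = 0.14 − 0.04·(-13.44) = 0.6776
s₃ = 0.6776 − 0.04·(-11.2896) = 1.129184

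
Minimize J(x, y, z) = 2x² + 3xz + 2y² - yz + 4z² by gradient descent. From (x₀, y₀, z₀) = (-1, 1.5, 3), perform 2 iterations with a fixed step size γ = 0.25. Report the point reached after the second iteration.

∇J = (4x + 3z, 4y - z, 3x - y + 8z)
(x₁, y₁, z₁) = (-1, 1.5, 3) − 0.25·(5, 3, 19.5) = (-2.25, 0.75, -1.875)
(x₂, y₂, z₂) = (-2.25, 0.75, -1.875) − 0.25·(-14.625, 4.875, -22.5) = (1.40625, -0.46875, 3.75)

(1.40625, -0.46875, 3.75)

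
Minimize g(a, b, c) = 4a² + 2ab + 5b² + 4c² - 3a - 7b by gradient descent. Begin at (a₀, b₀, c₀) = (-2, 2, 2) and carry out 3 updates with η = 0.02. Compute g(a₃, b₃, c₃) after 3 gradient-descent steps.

∇g = (8a + 2b - 3, 2a + 10b - 7, 8c)
Step 1: at (-2, 2, 2), ∇g = (-15, 9, 16) → (-2, 2, 2) − 0.02·(-15, 9, 16) = (-1.7, 1.82, 1.68)
Step 2: at (-1.7, 1.82, 1.68), ∇g = (-12.96, 7.8, 13.44) → (-1.7, 1.82, 1.68) − 0.02·(-12.96, 7.8, 13.44) = (-1.4408, 1.664, 1.4112)
Step 3: at (-1.4408, 1.664, 1.4112), ∇g = (-11.1984, 6.7584, 11.2896) → (-1.4408, 1.664, 1.4112) − 0.02·(-11.1984, 6.7584, 11.2896) = (-1.216832, 1.528832, 1.185408)
g(-1.216832, 1.528832, 1.185408) = 12.458133991424

12.458133991424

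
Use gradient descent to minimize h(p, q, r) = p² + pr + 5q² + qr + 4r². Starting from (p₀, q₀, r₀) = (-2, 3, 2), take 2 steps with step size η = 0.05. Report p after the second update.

-1.7675

∇h = (2p + r, 10q + r, p + q + 8r)
(p₁, q₁, r₁) = (-2, 3, 2) − 0.05·(-2, 32, 17) = (-1.9, 1.4, 1.15)
(p₂, q₂, r₂) = (-1.9, 1.4, 1.15) − 0.05·(-2.65, 15.15, 8.7) = (-1.7675, 0.6425, 0.715)
p = -1.7675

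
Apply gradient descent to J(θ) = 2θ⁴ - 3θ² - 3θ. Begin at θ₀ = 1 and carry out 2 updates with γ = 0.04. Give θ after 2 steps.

1.04964352

J′(θ) = 8θ³ - 6θ - 3
θ₁ = 1 − 0.04·(-1) = 1.04
θ₂ = 1.04 − 0.04·(-0.241088) = 1.04964352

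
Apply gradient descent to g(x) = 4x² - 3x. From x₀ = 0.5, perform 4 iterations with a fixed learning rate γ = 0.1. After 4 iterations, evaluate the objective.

g′(x) = 8x - 3
Step 1: g′(0.5) = 1; x₁ = 0.5 − 0.1·1 = 0.4
Step 2: g′(0.4) = 0.2; x₂ = 0.4 − 0.1·0.2 = 0.38
Step 3: g′(0.38) = 0.04; x₃ = 0.38 − 0.1·0.04 = 0.376
Step 4: g′(0.376) = 0.008; x₄ = 0.376 − 0.1·0.008 = 0.3752
g(0.3752) = -0.56249984

-0.56249984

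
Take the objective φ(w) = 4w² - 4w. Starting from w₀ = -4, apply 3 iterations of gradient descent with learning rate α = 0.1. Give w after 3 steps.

0.464

φ′(w) = 8w - 4
w₁ = -4 − 0.1·(-36) = -0.4
w₂ = -0.4 − 0.1·(-7.2) = 0.32
w₃ = 0.32 − 0.1·(-1.44) = 0.464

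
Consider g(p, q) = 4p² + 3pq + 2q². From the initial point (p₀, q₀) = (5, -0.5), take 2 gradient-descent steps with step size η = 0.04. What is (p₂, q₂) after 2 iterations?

(2.4752, -1.272)

∇g = (8p + 3q, 3p + 4q)
Step 1: at (5, -0.5), ∇g = (38.5, 13) → (5, -0.5) − 0.04·(38.5, 13) = (3.46, -1.02)
Step 2: at (3.46, -1.02), ∇g = (24.62, 6.3) → (3.46, -1.02) − 0.04·(24.62, 6.3) = (2.4752, -1.272)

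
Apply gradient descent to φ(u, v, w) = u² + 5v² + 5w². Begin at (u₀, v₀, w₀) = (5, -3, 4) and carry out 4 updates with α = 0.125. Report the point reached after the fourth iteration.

(1.58203125, -0.01171875, 0.015625)

∇φ = (2u, 10v, 10w)
(u₁, v₁, w₁) = (5, -3, 4) − 0.125·(10, -30, 40) = (3.75, 0.75, -1)
(u₂, v₂, w₂) = (3.75, 0.75, -1) − 0.125·(7.5, 7.5, -10) = (2.8125, -0.1875, 0.25)
(u₃, v₃, w₃) = (2.8125, -0.1875, 0.25) − 0.125·(5.625, -1.875, 2.5) = (2.109375, 0.046875, -0.0625)
(u₄, v₄, w₄) = (2.109375, 0.046875, -0.0625) − 0.125·(4.21875, 0.46875, -0.625) = (1.58203125, -0.01171875, 0.015625)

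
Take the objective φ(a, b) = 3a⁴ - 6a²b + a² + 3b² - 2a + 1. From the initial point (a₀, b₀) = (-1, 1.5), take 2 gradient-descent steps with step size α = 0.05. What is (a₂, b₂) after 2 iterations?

∇φ = (12a³ - 12ab + 2a - 2, -6a² + 6b)
Step 1: at (-1, 1.5), ∇φ = (2, 3) → (-1, 1.5) − 0.05·(2, 3) = (-1.1, 1.35)
Step 2: at (-1.1, 1.35), ∇φ = (-2.352, 0.84) → (-1.1, 1.35) − 0.05·(-2.352, 0.84) = (-0.9824, 1.308)

(-0.9824, 1.308)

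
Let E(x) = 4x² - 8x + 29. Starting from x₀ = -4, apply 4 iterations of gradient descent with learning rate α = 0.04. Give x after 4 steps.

-0.0690688

E′(x) = 8x - 8
Step 1: E′(-4) = -40; x₁ = -4 − 0.04·(-40) = -2.4
Step 2: E′(-2.4) = -27.2; x₂ = -2.4 − 0.04·(-27.2) = -1.312
Step 3: E′(-1.312) = -18.496; x₃ = -1.312 − 0.04·(-18.496) = -0.57216
Step 4: E′(-0.57216) = -12.57728; x₄ = -0.57216 − 0.04·(-12.57728) = -0.0690688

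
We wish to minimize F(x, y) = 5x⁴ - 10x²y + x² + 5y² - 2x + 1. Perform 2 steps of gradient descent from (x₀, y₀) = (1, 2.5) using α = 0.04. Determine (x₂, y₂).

∇F = (20x³ - 20xy + 2x - 2, -10x² + 10y)
Step 1: at (1, 2.5), ∇F = (-30, 15) → (1, 2.5) − 0.04·(-30, 15) = (2.2, 1.9)
Step 2: at (2.2, 1.9), ∇F = (131.76, -29.4) → (2.2, 1.9) − 0.04·(131.76, -29.4) = (-3.0704, 3.076)

(-3.0704, 3.076)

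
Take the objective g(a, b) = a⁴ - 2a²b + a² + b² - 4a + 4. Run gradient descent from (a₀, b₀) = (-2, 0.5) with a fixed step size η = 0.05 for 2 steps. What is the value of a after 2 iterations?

∇g = (4a³ - 4ab + 2a - 4, -2a² + 2b)
Step 1: at (-2, 0.5), ∇g = (-36, -7) → (-2, 0.5) − 0.05·(-36, -7) = (-0.2, 0.85)
Step 2: at (-0.2, 0.85), ∇g = (-3.752, 1.62) → (-0.2, 0.85) − 0.05·(-3.752, 1.62) = (-0.0124, 0.769)
a = -0.0124

-0.0124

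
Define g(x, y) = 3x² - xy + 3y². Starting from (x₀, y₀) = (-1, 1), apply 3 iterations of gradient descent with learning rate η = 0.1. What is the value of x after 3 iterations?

∇g = (6x - y, -x + 6y)
Step 1: at (-1, 1), ∇g = (-7, 7) → (-1, 1) − 0.1·(-7, 7) = (-0.3, 0.3)
Step 2: at (-0.3, 0.3), ∇g = (-2.1, 2.1) → (-0.3, 0.3) − 0.1·(-2.1, 2.1) = (-0.09, 0.09)
Step 3: at (-0.09, 0.09), ∇g = (-0.63, 0.63) → (-0.09, 0.09) − 0.1·(-0.63, 0.63) = (-0.027, 0.027)
x = -0.027

-0.027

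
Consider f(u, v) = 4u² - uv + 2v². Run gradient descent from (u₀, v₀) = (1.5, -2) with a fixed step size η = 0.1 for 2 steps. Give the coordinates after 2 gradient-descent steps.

(-0.085, -0.62)

∇f = (8u - v, -u + 4v)
Step 1: at (1.5, -2), ∇f = (14, -9.5) → (1.5, -2) − 0.1·(14, -9.5) = (0.1, -1.05)
Step 2: at (0.1, -1.05), ∇f = (1.85, -4.3) → (0.1, -1.05) − 0.1·(1.85, -4.3) = (-0.085, -0.62)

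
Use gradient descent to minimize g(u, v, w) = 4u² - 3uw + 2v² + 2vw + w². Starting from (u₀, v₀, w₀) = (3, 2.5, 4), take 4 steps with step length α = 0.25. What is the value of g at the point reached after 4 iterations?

22.361328125

∇g = (8u - 3w, 4v + 2w, -3u + 2v + 2w)
(u₁, v₁, w₁) = (3, 2.5, 4) − 0.25·(12, 18, 4) = (0, -2, 3)
(u₂, v₂, w₂) = (0, -2, 3) − 0.25·(-9, -2, 2) = (2.25, -1.5, 2.5)
(u₃, v₃, w₃) = (2.25, -1.5, 2.5) − 0.25·(10.5, -1, -4.75) = (-0.375, -1.25, 3.6875)
(u₄, v₄, w₄) = (-0.375, -1.25, 3.6875) − 0.25·(-14.0625, 2.375, 6) = (3.140625, -1.84375, 2.1875)
g(3.140625, -1.84375, 2.1875) = 22.361328125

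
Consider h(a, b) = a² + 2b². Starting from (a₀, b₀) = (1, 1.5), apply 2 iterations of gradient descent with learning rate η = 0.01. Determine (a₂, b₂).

(0.9604, 1.3824)

∇h = (2a, 4b)
Step 1: at (1, 1.5), ∇h = (2, 6) → (1, 1.5) − 0.01·(2, 6) = (0.98, 1.44)
Step 2: at (0.98, 1.44), ∇h = (1.96, 5.76) → (0.98, 1.44) − 0.01·(1.96, 5.76) = (0.9604, 1.3824)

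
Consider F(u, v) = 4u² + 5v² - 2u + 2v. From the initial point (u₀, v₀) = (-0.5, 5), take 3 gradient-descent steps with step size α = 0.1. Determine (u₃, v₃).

∇F = (8u - 2, 10v + 2)
Step 1: at (-0.5, 5), ∇F = (-6, 52) → (-0.5, 5) − 0.1·(-6, 52) = (0.1, -0.2)
Step 2: at (0.1, -0.2), ∇F = (-1.2, 0) → (0.1, -0.2) − 0.1·(-1.2, 0) = (0.22, -0.2)
Step 3: at (0.22, -0.2), ∇F = (-0.24, 0) → (0.22, -0.2) − 0.1·(-0.24, 0) = (0.244, -0.2)

(0.244, -0.2)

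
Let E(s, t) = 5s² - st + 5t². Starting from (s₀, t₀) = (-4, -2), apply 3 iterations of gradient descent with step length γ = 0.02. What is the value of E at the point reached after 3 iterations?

27.101735993088

∇E = (10s - t, -s + 10t)
Step 1: at (-4, -2), ∇E = (-38, -16) → (-4, -2) − 0.02·(-38, -16) = (-3.24, -1.68)
Step 2: at (-3.24, -1.68), ∇E = (-30.72, -13.56) → (-3.24, -1.68) − 0.02·(-30.72, -13.56) = (-2.6256, -1.4088)
Step 3: at (-2.6256, -1.4088), ∇E = (-24.8472, -11.4624) → (-2.6256, -1.4088) − 0.02·(-24.8472, -11.4624) = (-2.128656, -1.179552)
E(-2.128656, -1.179552) = 27.101735993088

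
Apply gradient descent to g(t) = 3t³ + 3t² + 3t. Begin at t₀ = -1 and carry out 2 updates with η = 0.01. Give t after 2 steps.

-1.127524

g′(t) = 9t² + 6t + 3
Step 1: g′(-1) = 6; t₁ = -1 − 0.01·6 = -1.06
Step 2: g′(-1.06) = 6.7524; t₂ = -1.06 − 0.01·6.7524 = -1.127524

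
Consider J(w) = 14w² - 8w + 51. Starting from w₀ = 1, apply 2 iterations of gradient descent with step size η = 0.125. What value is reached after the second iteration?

4.75

J′(w) = 28w - 8
w₁ = 1 − 0.125·20 = -1.5
w₂ = -1.5 − 0.125·(-50) = 4.75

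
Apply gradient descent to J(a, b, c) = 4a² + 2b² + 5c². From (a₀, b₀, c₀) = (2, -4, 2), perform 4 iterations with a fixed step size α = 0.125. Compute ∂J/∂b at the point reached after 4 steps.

-1

∇J = (8a, 4b, 10c)
Step 1: at (2, -4, 2), ∇J = (16, -16, 20) → (2, -4, 2) − 0.125·(16, -16, 20) = (0, -2, -0.5)
Step 2: at (0, -2, -0.5), ∇J = (0, -8, -5) → (0, -2, -0.5) − 0.125·(0, -8, -5) = (0, -1, 0.125)
Step 3: at (0, -1, 0.125), ∇J = (0, -4, 1.25) → (0, -1, 0.125) − 0.125·(0, -4, 1.25) = (0, -0.5, -0.03125)
Step 4: at (0, -0.5, -0.03125), ∇J = (0, -2, -0.3125) → (0, -0.5, -0.03125) − 0.125·(0, -2, -0.3125) = (0, -0.25, 0.0078125)
∂J/∂b at (0, -0.25, 0.0078125) = -1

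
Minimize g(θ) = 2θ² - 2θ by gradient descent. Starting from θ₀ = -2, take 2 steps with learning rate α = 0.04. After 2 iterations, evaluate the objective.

5.723392

g′(θ) = 4θ - 2
Step 1: g′(-2) = -10; θ₁ = -2 − 0.04·(-10) = -1.6
Step 2: g′(-1.6) = -8.4; θ₂ = -1.6 − 0.04·(-8.4) = -1.264
g(-1.264) = 5.723392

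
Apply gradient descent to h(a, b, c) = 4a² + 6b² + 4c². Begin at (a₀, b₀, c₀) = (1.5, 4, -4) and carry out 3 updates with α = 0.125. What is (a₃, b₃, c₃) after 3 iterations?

(0, -0.5, 0)

∇h = (8a, 12b, 8c)
(a₁, b₁, c₁) = (1.5, 4, -4) − 0.125·(12, 48, -32) = (0, -2, 0)
(a₂, b₂, c₂) = (0, -2, 0) − 0.125·(0, -24, 0) = (0, 1, 0)
(a₃, b₃, c₃) = (0, 1, 0) − 0.125·(0, 12, 0) = (0, -0.5, 0)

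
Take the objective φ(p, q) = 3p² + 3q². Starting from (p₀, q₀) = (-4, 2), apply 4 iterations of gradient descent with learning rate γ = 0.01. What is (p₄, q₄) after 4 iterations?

∇φ = (6p, 6q)
Step 1: at (-4, 2), ∇φ = (-24, 12) → (-4, 2) − 0.01·(-24, 12) = (-3.76, 1.88)
Step 2: at (-3.76, 1.88), ∇φ = (-22.56, 11.28) → (-3.76, 1.88) − 0.01·(-22.56, 11.28) = (-3.5344, 1.7672)
Step 3: at (-3.5344, 1.7672), ∇φ = (-21.2064, 10.6032) → (-3.5344, 1.7672) − 0.01·(-21.2064, 10.6032) = (-3.322336, 1.661168)
Step 4: at (-3.322336, 1.661168), ∇φ = (-19.934016, 9.967008) → (-3.322336, 1.661168) − 0.01·(-19.934016, 9.967008) = (-3.12299584, 1.56149792)

(-3.12299584, 1.56149792)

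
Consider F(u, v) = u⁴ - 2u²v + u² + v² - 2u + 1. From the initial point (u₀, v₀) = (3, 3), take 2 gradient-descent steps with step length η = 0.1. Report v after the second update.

7.592

∇F = (4u³ - 4uv + 2u - 2, -2u² + 2v)
Step 1: at (3, 3), ∇F = (76, -12) → (3, 3) − 0.1·(76, -12) = (-4.6, 4.2)
Step 2: at (-4.6, 4.2), ∇F = (-323.264, -33.92) → (-4.6, 4.2) − 0.1·(-323.264, -33.92) = (27.7264, 7.592)
v = 7.592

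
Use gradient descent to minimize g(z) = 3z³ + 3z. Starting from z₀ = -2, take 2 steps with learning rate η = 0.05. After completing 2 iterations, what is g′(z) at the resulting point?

1116.114791390625

g′(z) = 9z² + 3
Step 1: g′(-2) = 39; z₁ = -2 − 0.05·39 = -3.95
Step 2: g′(-3.95) = 143.4225; z₂ = -3.95 − 0.05·143.4225 = -11.121125
g′(z) at (-11.121125) = 1116.114791390625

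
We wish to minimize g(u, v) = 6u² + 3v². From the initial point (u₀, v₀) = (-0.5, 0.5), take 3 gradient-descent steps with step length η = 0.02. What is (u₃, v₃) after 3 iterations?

∇g = (12u, 6v)
Step 1: at (-0.5, 0.5), ∇g = (-6, 3) → (-0.5, 0.5) − 0.02·(-6, 3) = (-0.38, 0.44)
Step 2: at (-0.38, 0.44), ∇g = (-4.56, 2.64) → (-0.38, 0.44) − 0.02·(-4.56, 2.64) = (-0.2888, 0.3872)
Step 3: at (-0.2888, 0.3872), ∇g = (-3.4656, 2.3232) → (-0.2888, 0.3872) − 0.02·(-3.4656, 2.3232) = (-0.219488, 0.340736)

(-0.219488, 0.340736)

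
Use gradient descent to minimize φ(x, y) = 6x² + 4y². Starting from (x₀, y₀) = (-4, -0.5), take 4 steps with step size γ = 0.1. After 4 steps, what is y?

-0.0008

∇φ = (12x, 8y)
Step 1: at (-4, -0.5), ∇φ = (-48, -4) → (-4, -0.5) − 0.1·(-48, -4) = (0.8, -0.1)
Step 2: at (0.8, -0.1), ∇φ = (9.6, -0.8) → (0.8, -0.1) − 0.1·(9.6, -0.8) = (-0.16, -0.02)
Step 3: at (-0.16, -0.02), ∇φ = (-1.92, -0.16) → (-0.16, -0.02) − 0.1·(-1.92, -0.16) = (0.032, -0.004)
Step 4: at (0.032, -0.004), ∇φ = (0.384, -0.032) → (0.032, -0.004) − 0.1·(0.384, -0.032) = (-0.0064, -0.0008)
y = -0.0008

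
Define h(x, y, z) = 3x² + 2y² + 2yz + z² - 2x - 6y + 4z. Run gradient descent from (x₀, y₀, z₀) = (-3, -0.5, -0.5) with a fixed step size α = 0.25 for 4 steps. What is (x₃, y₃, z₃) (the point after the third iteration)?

∇h = (6x - 2, 4y + 2z - 6, 2y + 2z + 4)
Step 1: at (-3, -0.5, -0.5), ∇h = (-20, -9, 2) → (-3, -0.5, -0.5) − 0.25·(-20, -9, 2) = (2, 1.75, -1)
Step 2: at (2, 1.75, -1), ∇h = (10, -1, 5.5) → (2, 1.75, -1) − 0.25·(10, -1, 5.5) = (-0.5, 2, -2.375)
Step 3: at (-0.5, 2, -2.375), ∇h = (-5, -2.75, 3.25) → (-0.5, 2, -2.375) − 0.25·(-5, -2.75, 3.25) = (0.75, 2.6875, -3.1875)

(0.75, 2.6875, -3.1875)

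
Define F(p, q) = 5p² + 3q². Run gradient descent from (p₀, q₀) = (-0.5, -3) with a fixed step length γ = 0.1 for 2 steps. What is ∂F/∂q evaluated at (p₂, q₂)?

-2.88

∇F = (10p, 6q)
(p₁, q₁) = (-0.5, -3) − 0.1·(-5, -18) = (0, -1.2)
(p₂, q₂) = (0, -1.2) − 0.1·(0, -7.2) = (0, -0.48)
∂F/∂q at (0, -0.48) = -2.88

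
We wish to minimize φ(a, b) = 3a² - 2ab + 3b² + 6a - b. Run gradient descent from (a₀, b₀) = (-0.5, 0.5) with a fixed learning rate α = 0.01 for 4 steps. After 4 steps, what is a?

-0.57643296

∇φ = (6a - 2b + 6, -2a + 6b - 1)
Step 1: at (-0.5, 0.5), ∇φ = (2, 3) → (-0.5, 0.5) − 0.01·(2, 3) = (-0.52, 0.47)
Step 2: at (-0.52, 0.47), ∇φ = (1.94, 2.86) → (-0.52, 0.47) − 0.01·(1.94, 2.86) = (-0.5394, 0.4414)
Step 3: at (-0.5394, 0.4414), ∇φ = (1.8808, 2.7272) → (-0.5394, 0.4414) − 0.01·(1.8808, 2.7272) = (-0.558208, 0.414128)
Step 4: at (-0.558208, 0.414128), ∇φ = (1.822496, 2.601184) → (-0.558208, 0.414128) − 0.01·(1.822496, 2.601184) = (-0.57643296, 0.38811616)
a = -0.57643296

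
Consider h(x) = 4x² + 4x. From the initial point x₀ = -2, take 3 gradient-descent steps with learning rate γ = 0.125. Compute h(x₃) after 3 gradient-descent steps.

-1

h′(x) = 8x + 4
x₁ = -2 − 0.125·(-12) = -0.5
x₂ = -0.5 − 0.125·0 = -0.5
x₃ = -0.5 − 0.125·0 = -0.5
h(-0.5) = -1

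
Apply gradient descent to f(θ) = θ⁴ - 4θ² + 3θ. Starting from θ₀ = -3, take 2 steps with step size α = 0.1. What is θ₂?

-44.1804

f′(θ) = 4θ³ - 8θ + 3
θ₁ = -3 − 0.1·(-81) = 5.1
θ₂ = 5.1 − 0.1·492.804 = -44.1804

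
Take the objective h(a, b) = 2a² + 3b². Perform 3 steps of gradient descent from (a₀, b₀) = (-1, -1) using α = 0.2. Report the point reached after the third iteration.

(-0.008, 0.008)

∇h = (4a, 6b)
Step 1: at (-1, -1), ∇h = (-4, -6) → (-1, -1) − 0.2·(-4, -6) = (-0.2, 0.2)
Step 2: at (-0.2, 0.2), ∇h = (-0.8, 1.2) → (-0.2, 0.2) − 0.2·(-0.8, 1.2) = (-0.04, -0.04)
Step 3: at (-0.04, -0.04), ∇h = (-0.16, -0.24) → (-0.04, -0.04) − 0.2·(-0.16, -0.24) = (-0.008, 0.008)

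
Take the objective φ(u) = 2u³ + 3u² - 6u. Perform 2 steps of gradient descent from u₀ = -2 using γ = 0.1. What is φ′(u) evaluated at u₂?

φ′(u) = 6u² + 6u - 6
Step 1: φ′(-2) = 6; u₁ = -2 − 0.1·6 = -2.6
Step 2: φ′(-2.6) = 18.96; u₂ = -2.6 − 0.1·18.96 = -4.496
φ′(u) at (-4.496) = 88.308096

88.308096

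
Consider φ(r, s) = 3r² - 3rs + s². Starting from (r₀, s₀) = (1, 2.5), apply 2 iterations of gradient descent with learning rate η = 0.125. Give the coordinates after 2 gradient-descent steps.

∇φ = (6r - 3s, -3r + 2s)
(r₁, s₁) = (1, 2.5) − 0.125·(-1.5, 2) = (1.1875, 2.25)
(r₂, s₂) = (1.1875, 2.25) − 0.125·(0.375, 0.9375) = (1.140625, 2.1328125)

(1.140625, 2.1328125)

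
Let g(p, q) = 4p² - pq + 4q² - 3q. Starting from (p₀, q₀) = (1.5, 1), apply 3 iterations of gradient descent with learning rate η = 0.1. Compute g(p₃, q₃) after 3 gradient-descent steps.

∇g = (8p - q, -p + 8q - 3)
(p₁, q₁) = (1.5, 1) − 0.1·(11, 3.5) = (0.4, 0.65)
(p₂, q₂) = (0.4, 0.65) − 0.1·(2.55, 1.8) = (0.145, 0.47)
(p₃, q₃) = (0.145, 0.47) − 0.1·(0.69, 0.615) = (0.076, 0.4085)
g(0.076, 0.4085) = -0.565953

-0.565953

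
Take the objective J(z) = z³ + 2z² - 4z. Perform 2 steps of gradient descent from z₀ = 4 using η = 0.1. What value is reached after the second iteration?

J′(z) = 3z² + 4z - 4
z₁ = 4 − 0.1·60 = -2
z₂ = -2 − 0.1·0 = -2

-2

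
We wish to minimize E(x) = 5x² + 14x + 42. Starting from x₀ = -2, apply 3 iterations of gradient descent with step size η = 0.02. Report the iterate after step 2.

-1.784

E′(x) = 10x + 14
x₁ = -2 − 0.02·(-6) = -1.88
x₂ = -1.88 − 0.02·(-4.8) = -1.784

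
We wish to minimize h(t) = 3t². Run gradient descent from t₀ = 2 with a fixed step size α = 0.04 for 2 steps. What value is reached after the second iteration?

1.1552

h′(t) = 6t
Step 1: h′(2) = 12; t₁ = 2 − 0.04·12 = 1.52
Step 2: h′(1.52) = 9.12; t₂ = 1.52 − 0.04·9.12 = 1.1552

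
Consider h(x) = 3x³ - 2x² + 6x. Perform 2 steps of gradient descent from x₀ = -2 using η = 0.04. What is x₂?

-10.64

h′(x) = 9x² - 4x + 6
x₁ = -2 − 0.04·50 = -4
x₂ = -4 − 0.04·166 = -10.64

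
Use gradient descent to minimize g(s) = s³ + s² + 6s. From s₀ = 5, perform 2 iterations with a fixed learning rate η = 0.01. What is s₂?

g′(s) = 3s² + 2s + 6
Step 1: g′(5) = 91; s₁ = 5 − 0.01·91 = 4.09
Step 2: g′(4.09) = 64.3643; s₂ = 4.09 − 0.01·64.3643 = 3.446357

3.446357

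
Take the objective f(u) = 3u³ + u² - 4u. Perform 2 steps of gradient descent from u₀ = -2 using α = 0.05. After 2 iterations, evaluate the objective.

-1474.745638984

f′(u) = 9u² + 2u - 4
Step 1: f′(-2) = 28; u₁ = -2 − 0.05·28 = -3.4
Step 2: f′(-3.4) = 93.24; u₂ = -3.4 − 0.05·93.24 = -8.062
f(-8.062) = -1474.745638984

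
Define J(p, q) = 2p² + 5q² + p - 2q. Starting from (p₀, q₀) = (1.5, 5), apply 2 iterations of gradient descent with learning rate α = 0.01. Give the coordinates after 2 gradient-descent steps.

∇J = (4p + 1, 10q - 2)
(p₁, q₁) = (1.5, 5) − 0.01·(7, 48) = (1.43, 4.52)
(p₂, q₂) = (1.43, 4.52) − 0.01·(6.72, 43.2) = (1.3628, 4.088)

(1.3628, 4.088)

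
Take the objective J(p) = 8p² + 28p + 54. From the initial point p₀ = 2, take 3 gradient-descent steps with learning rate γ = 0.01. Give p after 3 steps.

J′(p) = 16p + 28
p₁ = 2 − 0.01·60 = 1.4
p₂ = 1.4 − 0.01·50.4 = 0.896
p₃ = 0.896 − 0.01·42.336 = 0.47264

0.47264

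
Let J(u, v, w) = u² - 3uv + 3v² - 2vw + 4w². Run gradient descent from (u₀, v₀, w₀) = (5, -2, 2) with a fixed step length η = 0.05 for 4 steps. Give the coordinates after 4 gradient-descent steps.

∇J = (2u - 3v, -3u + 6v - 2w, -2v + 8w)
Step 1: at (5, -2, 2), ∇J = (16, -31, 20) → (5, -2, 2) − 0.05·(16, -31, 20) = (4.2, -0.45, 1)
Step 2: at (4.2, -0.45, 1), ∇J = (9.75, -17.3, 8.9) → (4.2, -0.45, 1) − 0.05·(9.75, -17.3, 8.9) = (3.7125, 0.415, 0.555)
Step 3: at (3.7125, 0.415, 0.555), ∇J = (6.18, -9.7575, 3.61) → (3.7125, 0.415, 0.555) − 0.05·(6.18, -9.7575, 3.61) = (3.4035, 0.902875, 0.3745)
Step 4: at (3.4035, 0.902875, 0.3745), ∇J = (4.098375, -5.54225, 1.19025) → (3.4035, 0.902875, 0.3745) − 0.05·(4.098375, -5.54225, 1.19025) = (3.19858125, 1.1799875, 0.3149875)

(3.19858125, 1.1799875, 0.3149875)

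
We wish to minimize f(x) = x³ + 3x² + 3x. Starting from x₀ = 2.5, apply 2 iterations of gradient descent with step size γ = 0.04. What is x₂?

f′(x) = 3x² + 6x + 3
Step 1: f′(2.5) = 36.75; x₁ = 2.5 − 0.04·36.75 = 1.03
Step 2: f′(1.03) = 12.3627; x₂ = 1.03 − 0.04·12.3627 = 0.535492

0.535492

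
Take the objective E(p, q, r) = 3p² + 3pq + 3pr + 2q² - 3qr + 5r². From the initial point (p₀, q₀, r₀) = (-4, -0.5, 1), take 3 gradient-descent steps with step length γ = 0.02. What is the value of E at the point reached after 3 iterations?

17.005673960752

∇E = (6p + 3q + 3r, 3p + 4q - 3r, 3p - 3q + 10r)
(p₁, q₁, r₁) = (-4, -0.5, 1) − 0.02·(-22.5, -17, -0.5) = (-3.55, -0.16, 1.01)
(p₂, q₂, r₂) = (-3.55, -0.16, 1.01) − 0.02·(-18.75, -14.32, -0.07) = (-3.175, 0.1264, 1.0114)
(p₃, q₃, r₃) = (-3.175, 0.1264, 1.0114) − 0.02·(-15.6366, -12.0536, 0.2098) = (-2.862268, 0.367472, 1.007204)
E(-2.862268, 0.367472, 1.007204) = 17.005673960752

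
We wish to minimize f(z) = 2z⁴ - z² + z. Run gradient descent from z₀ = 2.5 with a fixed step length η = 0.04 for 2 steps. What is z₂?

f′(z) = 8z³ - 2z + 1
Step 1: f′(2.5) = 121; z₁ = 2.5 − 0.04·121 = -2.34
Step 2: f′(-2.34) = -96.823232; z₂ = -2.34 − 0.04·(-96.823232) = 1.53292928

1.53292928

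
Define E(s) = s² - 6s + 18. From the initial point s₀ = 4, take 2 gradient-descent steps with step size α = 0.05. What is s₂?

3.81

E′(s) = 2s - 6
Step 1: E′(4) = 2; s₁ = 4 − 0.05·2 = 3.9
Step 2: E′(3.9) = 1.8; s₂ = 3.9 − 0.05·1.8 = 3.81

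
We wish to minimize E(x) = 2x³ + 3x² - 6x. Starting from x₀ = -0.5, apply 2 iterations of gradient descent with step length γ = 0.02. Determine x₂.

E′(x) = 6x² + 6x - 6
x₁ = -0.5 − 0.02·(-7.5) = -0.35
x₂ = -0.35 − 0.02·(-7.365) = -0.2027

-0.2027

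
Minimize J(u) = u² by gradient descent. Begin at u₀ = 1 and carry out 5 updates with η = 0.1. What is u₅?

0.32768

J′(u) = 2u
u₁ = 1 − 0.1·2 = 0.8
u₂ = 0.8 − 0.1·1.6 = 0.64
u₃ = 0.64 − 0.1·1.28 = 0.512
u₄ = 0.512 − 0.1·1.024 = 0.4096
u₅ = 0.4096 − 0.1·0.8192 = 0.32768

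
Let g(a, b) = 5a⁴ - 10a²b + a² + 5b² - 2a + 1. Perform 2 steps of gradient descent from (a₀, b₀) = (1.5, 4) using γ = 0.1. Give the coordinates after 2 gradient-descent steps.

∇g = (20a³ - 20ab + 2a - 2, -10a² + 10b)
Step 1: at (1.5, 4), ∇g = (-51.5, 17.5) → (1.5, 4) − 0.1·(-51.5, 17.5) = (6.65, 2.25)
Step 2: at (6.65, 2.25), ∇g = (5593.6425, -419.725) → (6.65, 2.25) − 0.1·(5593.6425, -419.725) = (-552.71425, 44.2225)

(-552.71425, 44.2225)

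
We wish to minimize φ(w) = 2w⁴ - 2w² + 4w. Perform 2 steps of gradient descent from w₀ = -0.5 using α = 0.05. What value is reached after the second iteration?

-0.93125

φ′(w) = 8w³ - 4w + 4
w₁ = -0.5 − 0.05·5 = -0.75
w₂ = -0.75 − 0.05·3.625 = -0.93125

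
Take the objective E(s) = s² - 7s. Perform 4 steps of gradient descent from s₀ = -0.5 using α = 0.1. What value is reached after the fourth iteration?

E′(s) = 2s - 7
s₁ = -0.5 − 0.1·(-8) = 0.3
s₂ = 0.3 − 0.1·(-6.4) = 0.94
s₃ = 0.94 − 0.1·(-5.12) = 1.452
s₄ = 1.452 − 0.1·(-4.096) = 1.8616

1.8616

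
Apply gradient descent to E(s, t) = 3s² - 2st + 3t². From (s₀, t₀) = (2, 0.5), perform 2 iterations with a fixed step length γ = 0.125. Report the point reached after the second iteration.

(0.3125, 0.3125)

∇E = (6s - 2t, -2s + 6t)
(s₁, t₁) = (2, 0.5) − 0.125·(11, -1) = (0.625, 0.625)
(s₂, t₂) = (0.625, 0.625) − 0.125·(2.5, 2.5) = (0.3125, 0.3125)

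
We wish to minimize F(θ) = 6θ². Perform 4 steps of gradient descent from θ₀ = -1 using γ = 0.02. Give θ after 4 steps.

F′(θ) = 12θ
θ₁ = -1 − 0.02·(-12) = -0.76
θ₂ = -0.76 − 0.02·(-9.12) = -0.5776
θ₃ = -0.5776 − 0.02·(-6.9312) = -0.438976
θ₄ = -0.438976 − 0.02·(-5.267712) = -0.33362176

-0.33362176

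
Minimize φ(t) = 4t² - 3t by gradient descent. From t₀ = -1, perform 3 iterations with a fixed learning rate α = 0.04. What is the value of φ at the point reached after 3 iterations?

0.185185337344

φ′(t) = 8t - 3
Step 1: φ′(-1) = -11; t₁ = -1 − 0.04·(-11) = -0.56
Step 2: φ′(-0.56) = -7.48; t₂ = -0.56 − 0.04·(-7.48) = -0.2608
Step 3: φ′(-0.2608) = -5.0864; t₃ = -0.2608 − 0.04·(-5.0864) = -0.057344
φ(-0.057344) = 0.185185337344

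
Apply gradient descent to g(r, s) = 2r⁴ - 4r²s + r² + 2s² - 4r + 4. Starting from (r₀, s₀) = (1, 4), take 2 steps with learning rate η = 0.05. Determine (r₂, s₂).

(0.5312, 3.778)

∇g = (8r³ - 8rs + 2r - 4, -4r² + 4s)
Step 1: at (1, 4), ∇g = (-26, 12) → (1, 4) − 0.05·(-26, 12) = (2.3, 3.4)
Step 2: at (2.3, 3.4), ∇g = (35.376, -7.56) → (2.3, 3.4) − 0.05·(35.376, -7.56) = (0.5312, 3.778)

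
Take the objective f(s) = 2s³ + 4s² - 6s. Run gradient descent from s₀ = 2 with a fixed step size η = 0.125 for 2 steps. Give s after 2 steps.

-3.046875

f′(s) = 6s² + 8s - 6
s₁ = 2 − 0.125·34 = -2.25
s₂ = -2.25 − 0.125·6.375 = -3.046875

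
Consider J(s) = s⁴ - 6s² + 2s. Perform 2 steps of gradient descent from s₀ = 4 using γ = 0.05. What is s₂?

J′(s) = 4s³ - 12s + 2
s₁ = 4 − 0.05·210 = -6.5
s₂ = -6.5 − 0.05·(-1018.5) = 44.425

44.425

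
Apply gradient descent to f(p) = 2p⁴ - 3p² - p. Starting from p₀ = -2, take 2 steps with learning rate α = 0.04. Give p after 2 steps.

f′(p) = 8p³ - 6p - 1
Step 1: f′(-2) = -53; p₁ = -2 − 0.04·(-53) = 0.12
Step 2: f′(0.12) = -1.706176; p₂ = 0.12 − 0.04·(-1.706176) = 0.18824704

0.18824704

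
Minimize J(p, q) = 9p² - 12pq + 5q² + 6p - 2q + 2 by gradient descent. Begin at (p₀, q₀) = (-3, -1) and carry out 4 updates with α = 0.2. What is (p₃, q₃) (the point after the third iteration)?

(105.576, -78.376)

∇J = (18p - 12q + 6, -12p + 10q - 2)
Step 1: at (-3, -1), ∇J = (-36, 24) → (-3, -1) − 0.2·(-36, 24) = (4.2, -5.8)
Step 2: at (4.2, -5.8), ∇J = (151.2, -110.4) → (4.2, -5.8) − 0.2·(151.2, -110.4) = (-26.04, 16.28)
Step 3: at (-26.04, 16.28), ∇J = (-658.08, 473.28) → (-26.04, 16.28) − 0.2·(-658.08, 473.28) = (105.576, -78.376)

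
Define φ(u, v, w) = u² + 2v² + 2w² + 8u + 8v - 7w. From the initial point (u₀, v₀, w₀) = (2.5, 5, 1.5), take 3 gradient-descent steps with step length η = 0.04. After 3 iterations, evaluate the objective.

∇φ = (2u + 8, 4v + 8, 4w - 7)
Step 1: at (2.5, 5, 1.5), ∇φ = (13, 28, -1) → (2.5, 5, 1.5) − 0.04·(13, 28, -1) = (1.98, 3.88, 1.54)
Step 2: at (1.98, 3.88, 1.54), ∇φ = (11.96, 23.52, -0.84) → (1.98, 3.88, 1.54) − 0.04·(11.96, 23.52, -0.84) = (1.5016, 2.9392, 1.5736)
Step 3: at (1.5016, 2.9392, 1.5736), ∇φ = (11.0032, 19.7568, -0.7056) → (1.5016, 2.9392, 1.5736) − 0.04·(11.0032, 19.7568, -0.7056) = (1.061472, 2.148928, 1.601824)
φ(1.061472, 2.148928, 1.601824) = 29.964618159104

29.964618159104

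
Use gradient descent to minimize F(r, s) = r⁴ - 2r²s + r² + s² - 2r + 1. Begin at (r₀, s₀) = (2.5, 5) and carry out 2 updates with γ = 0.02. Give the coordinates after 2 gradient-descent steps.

∇F = (4r³ - 4rs + 2r - 2, -2r² + 2s)
Step 1: at (2.5, 5), ∇F = (15.5, -2.5) → (2.5, 5) − 0.02·(15.5, -2.5) = (2.19, 5.05)
Step 2: at (2.19, 5.05), ∇F = (0.155836, 0.5078) → (2.19, 5.05) − 0.02·(0.155836, 0.5078) = (2.18688328, 5.039844)

(2.18688328, 5.039844)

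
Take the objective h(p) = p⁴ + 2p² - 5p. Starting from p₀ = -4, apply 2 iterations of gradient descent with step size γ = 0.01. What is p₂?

h′(p) = 4p³ + 4p - 5
p₁ = -4 − 0.01·(-277) = -1.23
p₂ = -1.23 − 0.01·(-17.363468) = -1.05636532

-1.05636532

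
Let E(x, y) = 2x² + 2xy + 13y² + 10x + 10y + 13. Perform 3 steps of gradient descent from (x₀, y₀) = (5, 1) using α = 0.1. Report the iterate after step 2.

∇E = (4x + 2y + 10, 2x + 26y + 10)
(x₁, y₁) = (5, 1) − 0.1·(32, 46) = (1.8, -3.6)
(x₂, y₂) = (1.8, -3.6) − 0.1·(10, -80) = (0.8, 4.4)

(0.8, 4.4)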